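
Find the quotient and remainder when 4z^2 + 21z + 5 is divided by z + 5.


(4z^2 + 21z + 5) / (z + 5)
Step 1: 4z * (z + 5) = 4z^2 + 20z; subtract.
Step 2: 1 * (z + 5) = z + 5; subtract.
Quotient: 4z + 1, Remainder: 0


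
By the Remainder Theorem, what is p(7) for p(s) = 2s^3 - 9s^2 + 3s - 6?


By the Remainder Theorem, the remainder equals p(7):
  2*(7)^3 = 686
  -9*(7)^2 = -441
  3*(7)^1 = 21
  constant: -6
Sum: 686 - 441 + 21 - 6 = 260


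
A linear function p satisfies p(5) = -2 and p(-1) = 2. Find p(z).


p(z) = mz + b. Using p(5)=-2, p(-1)=2:
m = (-2 - 2)/(5 + 1) = -4/6 = -2/3
b = -2 - m*(5) = -2 + 10/3 = 4/3
p(z) = -(2/3)z + (4/3)


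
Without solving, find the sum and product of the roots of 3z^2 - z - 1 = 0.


For az^2+bz+c=0: sum = -b/a, product = c/a.
a=3, b=-1, c=-1
Sum = -(-1)/3 = 1/3
Product = (-1)/3 = -1/3


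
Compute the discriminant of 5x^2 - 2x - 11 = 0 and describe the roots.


D = b^2 - 4ac = (-2)^2 - 4(5)(-11) = 4 + 220 = 224
Since D > 0: two distinct irrational roots


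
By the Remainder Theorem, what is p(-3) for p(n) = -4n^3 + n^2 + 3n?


By the Remainder Theorem, the remainder equals p(-3):
  -4*(-3)^3 = 108
  1*(-3)^2 = 9
  3*(-3)^1 = -9
  constant: 0
Sum: 108 + 9 - 9 + 0 = 108


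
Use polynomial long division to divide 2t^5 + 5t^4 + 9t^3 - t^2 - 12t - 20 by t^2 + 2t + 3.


(2t^5 + 5t^4 + 9t^3 - t^2 - 12t - 20) / (t^2 + 2t + 3)
Step 1: 2t^3 * (t^2 + 2t + 3) = 2t^5 + 4t^4 + 6t^3; subtract.
Step 2: t^2 * (t^2 + 2t + 3) = t^4 + 2t^3 + 3t^2; subtract.
Step 3: t * (t^2 + 2t + 3) = t^3 + 2t^2 + 3t; subtract.
Step 4: -6 * (t^2 + 2t + 3) = -6t^2 - 12t - 18; subtract.
Quotient: 2t^3 + t^2 + t - 6, Remainder: -3t - 2


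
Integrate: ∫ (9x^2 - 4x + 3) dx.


Reverse power rule on each term:
  ∫ 9x^2 dx = 3x^3
  ∫ -4x dx = -2x^2
  ∫ 3 dx = 3x
F(x) = 3x^3 - 2x^2 + 3x + C


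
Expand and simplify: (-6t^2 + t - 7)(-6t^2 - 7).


Distribute each term of the first polynomial:
  (-6t^2)(-6t^2 - 7) = 36t^4 + 42t^2
  (t)(-6t^2 - 7) = -6t^3 - 7t
  (-7)(-6t^2 - 7) = 42t^2 + 49
Sum: 36t^4 - 6t^3 + 84t^2 - 7t + 49


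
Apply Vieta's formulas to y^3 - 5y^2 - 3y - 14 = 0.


Monic cubic y^3+by^2+cy+d=0: sum=-b, pairwise sum=c, product=-d.
b=-5, c=-3, d=-14
r1+r2+r3 = 5
r1r2+r1r3+r2r3 = -3
r1r2r3 = 14


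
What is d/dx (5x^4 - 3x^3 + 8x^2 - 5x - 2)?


Apply the power rule term by term:
  d/dx(5x^4) = 20x^3
  d/dx(-3x^3) = -9x^2
  d/dx(8x^2) = 16x
  d/dx(-5x) = -5
  d/dx(-2) = 0
p'(x) = 20x^3 - 9x^2 + 16x - 5


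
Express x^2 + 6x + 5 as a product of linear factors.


Roots satisfy r1 + r2 = -b/a = -6 and r1*r2 = c/a = 5.
So r1 = -5, r2 = -1.
x^2 + 6x + 5 = (x - r1)(x - r2) = (x + 5)(x + 1)


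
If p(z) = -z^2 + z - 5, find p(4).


Using direct substitution:
  -1 * (4)^2 = -16
  1 * (4)^1 = 4
  constant: -5
Sum = -16 + 4 - 5 = -17


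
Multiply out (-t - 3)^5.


Expand (-t - 3)^5 by repeated multiplication:
  (-t - 3)^2 = t^2 + 6t + 9
  (-t - 3)^3 = -t^3 - 9t^2 - 27t - 27
  (-t - 3)^4 = t^4 + 12t^3 + 54t^2 + 108t + 81
= -t^5 - 15t^4 - 90t^3 - 270t^2 - 405t - 243


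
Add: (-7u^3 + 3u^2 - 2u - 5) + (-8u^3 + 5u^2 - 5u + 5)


Align terms by degree and add:
  -7u^3 + 3u^2 - 2u - 5
  -8u^3 + 5u^2 - 5u + 5
= -15u^3 + 8u^2 - 7u


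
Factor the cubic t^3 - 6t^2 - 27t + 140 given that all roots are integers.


Try integer roots (divisors of 140). t=7: p(7)=0.
Divide out (t - 7): quotient is t^2 + t - 20.
Factor the quadratic: (t - 4)(t + 5)
Result: (t - 7)(t - 4)(t + 5)


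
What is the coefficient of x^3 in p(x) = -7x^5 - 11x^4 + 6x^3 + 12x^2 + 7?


Read off the coefficient of x^3: 6


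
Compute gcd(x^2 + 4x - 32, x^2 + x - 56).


Factor each:
  x^2 + 4x - 32 = (x + 8)(x - 4)
  x^2 + x - 56 = (x + 8)(x - 7)
Common monic factor: x + 8


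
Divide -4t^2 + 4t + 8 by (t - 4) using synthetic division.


Synthetic division with c = 4. Coefficients: -4, 4, 8
Bring down -4.
  -4 * 4 = -16; -16 + 4 = -12
  -12 * 4 = -48; -48 + 8 = -40
Quotient: -4t - 12, Remainder: -40


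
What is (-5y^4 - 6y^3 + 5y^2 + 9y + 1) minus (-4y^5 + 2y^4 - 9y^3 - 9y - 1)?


Distribute the minus sign:
  (-5y^4 - 6y^3 + 5y^2 + 9y + 1)
- (-4y^5 + 2y^4 - 9y^3 - 9y - 1)
Negate second polynomial: 4y^5 - 2y^4 + 9y^3 + 9y + 1
Add: 4y^5 - 7y^4 + 3y^3 + 5y^2 + 18y + 2


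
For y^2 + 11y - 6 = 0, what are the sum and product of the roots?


For ay^2+by+c=0: sum = -b/a, product = c/a.
a=1, b=11, c=-6
Sum = -(11)/1 = -11
Product = (-6)/1 = -6


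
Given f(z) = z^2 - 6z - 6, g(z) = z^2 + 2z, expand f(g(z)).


Substitute g(z) into f:
f(g(z)) = 1*(z^2 + 2z)^2 + (-6)*(z^2 + 2z) + (-6)
(z^2 + 2z)^2 = z^4 + 4z^3 + 4z^2
Expand and combine: z^4 + 4z^3 - 2z^2 - 12z - 6


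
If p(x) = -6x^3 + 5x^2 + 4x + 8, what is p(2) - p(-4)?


p(2) = -12
p(-4) = 456
p(2) - p(-4) = -12 - 456 = -468


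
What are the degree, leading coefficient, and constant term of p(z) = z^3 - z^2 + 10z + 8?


Highest power of z is 3, with coefficient 1. Constant term is 8.
Degree = 3, leading coefficient = 1, constant term = 8


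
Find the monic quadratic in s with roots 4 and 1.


p(s) = (s - 4)(s - 1)
Expand: s^2 - 5s + 4


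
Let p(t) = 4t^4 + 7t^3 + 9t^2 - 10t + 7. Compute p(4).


Using direct substitution:
  4 * (4)^4 = 1024
  7 * (4)^3 = 448
  9 * (4)^2 = 144
  -10 * (4)^1 = -40
  constant: 7
Sum = 1024 + 448 + 144 - 40 + 7 = 1583


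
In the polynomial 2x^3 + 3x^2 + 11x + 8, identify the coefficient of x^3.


Read off the coefficient of x^3: 2


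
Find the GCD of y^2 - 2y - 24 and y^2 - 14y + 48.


Factor each:
  y^2 - 2y - 24 = (y - 6)(y + 4)
  y^2 - 14y + 48 = (y - 6)(y - 8)
Common monic factor: y - 6


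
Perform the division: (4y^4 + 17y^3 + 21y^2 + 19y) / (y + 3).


(4y^4 + 17y^3 + 21y^2 + 19y) / (y + 3)
Step 1: 4y^3 * (y + 3) = 4y^4 + 12y^3; subtract.
Step 2: 5y^2 * (y + 3) = 5y^3 + 15y^2; subtract.
Step 3: 6y * (y + 3) = 6y^2 + 18y; subtract.
Step 4: 1 * (y + 3) = y + 3; subtract.
Quotient: 4y^3 + 5y^2 + 6y + 1, Remainder: -3


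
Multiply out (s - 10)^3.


Expand (s - 10)^3 by repeated multiplication:
  (s - 10)^2 = s^2 - 20s + 100
= s^3 - 30s^2 + 300s - 1000


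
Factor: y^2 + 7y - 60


Roots satisfy r1 + r2 = -b/a = -7 and r1*r2 = c/a = -60.
So r1 = 5, r2 = -12.
y^2 + 7y - 60 = (y - r1)(y - r2) = (y - 5)(y + 12)


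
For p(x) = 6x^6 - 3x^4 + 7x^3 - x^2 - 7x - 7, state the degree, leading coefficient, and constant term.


Highest power of x is 6, with coefficient 6. Constant term is -7.
Degree = 6, leading coefficient = 6, constant term = -7


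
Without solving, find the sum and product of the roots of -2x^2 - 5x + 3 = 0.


For ax^2+bx+c=0: sum = -b/a, product = c/a.
a=-2, b=-5, c=3
Sum = -(-5)/-2 = -5/2
Product = (3)/-2 = -3/2


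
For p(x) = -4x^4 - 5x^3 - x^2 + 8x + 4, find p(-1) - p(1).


p(-1) = -4
p(1) = 2
p(-1) - p(1) = -4 - 2 = -6


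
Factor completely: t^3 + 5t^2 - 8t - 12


Try integer roots (divisors of -12). t=-1: p(-1)=0.
Divide out (t + 1): quotient is t^2 + 4t - 12.
Factor the quadratic: (t + 6)(t - 2)
Result: (t + 1)(t + 6)(t - 2)


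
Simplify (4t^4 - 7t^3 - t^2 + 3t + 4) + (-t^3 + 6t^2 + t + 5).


Align terms by degree and add:
  4t^4 - 7t^3 - t^2 + 3t + 4
  -t^3 + 6t^2 + t + 5
= 4t^4 - 8t^3 + 5t^2 + 4t + 9


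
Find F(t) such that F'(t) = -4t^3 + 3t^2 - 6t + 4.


Reverse power rule on each term:
  ∫ -4t^3 dt = -t^4
  ∫ 3t^2 dt = t^3
  ∫ -6t dt = -3t^2
  ∫ 4 dt = 4t
F(t) = -t^4 + t^3 - 3t^2 + 4t + C


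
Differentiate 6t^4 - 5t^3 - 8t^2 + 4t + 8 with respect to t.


Apply the power rule term by term:
  d/dt(6t^4) = 24t^3
  d/dt(-5t^3) = -15t^2
  d/dt(-8t^2) = -16t
  d/dt(4t) = 4
  d/dt(8) = 0
p'(t) = 24t^3 - 15t^2 - 16t + 4


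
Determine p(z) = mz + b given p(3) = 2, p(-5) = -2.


p(z) = mz + b. Using p(3)=2, p(-5)=-2:
m = (2 + 2)/(3 + 5) = 4/8 = 1/2
b = 2 - m*(3) = 2 - 3/2 = 1/2
p(z) = (1/2)z + (1/2)


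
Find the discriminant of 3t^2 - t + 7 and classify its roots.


D = b^2 - 4ac = (-1)^2 - 4(3)(7) = 1 - 84 = -83
Since D < 0: two complex conjugate roots (no real roots)


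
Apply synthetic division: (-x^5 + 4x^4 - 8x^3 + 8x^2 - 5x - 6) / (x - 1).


Synthetic division with c = 1. Coefficients: -1, 4, -8, 8, -5, -6
Bring down -1.
  -1 * 1 = -1; -1 + 4 = 3
  3 * 1 = 3; 3 - 8 = -5
  -5 * 1 = -5; -5 + 8 = 3
  3 * 1 = 3; 3 - 5 = -2
  -2 * 1 = -2; -2 - 6 = -8
Quotient: -x^4 + 3x^3 - 5x^2 + 3x - 2, Remainder: -8


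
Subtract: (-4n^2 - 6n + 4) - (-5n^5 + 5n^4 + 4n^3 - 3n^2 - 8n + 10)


Distribute the minus sign:
  (-4n^2 - 6n + 4)
- (-5n^5 + 5n^4 + 4n^3 - 3n^2 - 8n + 10)
Negate second polynomial: 5n^5 - 5n^4 - 4n^3 + 3n^2 + 8n - 10
Add: 5n^5 - 5n^4 - 4n^3 - n^2 + 2n - 6


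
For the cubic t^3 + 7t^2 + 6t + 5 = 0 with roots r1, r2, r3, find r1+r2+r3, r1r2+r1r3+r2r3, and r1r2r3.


Monic cubic t^3+bt^2+ct+d=0: sum=-b, pairwise sum=c, product=-d.
b=7, c=6, d=5
r1+r2+r3 = -7
r1r2+r1r3+r2r3 = 6
r1r2r3 = -5


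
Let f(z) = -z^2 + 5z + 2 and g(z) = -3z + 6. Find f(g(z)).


Substitute g(z) into f:
f(g(z)) = -1*(-3z + 6)^2 + 5*(-3z + 6) + 2
(-3z + 6)^2 = 9z^2 - 36z + 36
Expand and combine: -9z^2 + 21z - 4


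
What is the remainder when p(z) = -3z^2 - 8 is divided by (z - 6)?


By the Remainder Theorem, the remainder equals p(6):
  -3*(6)^2 = -108
  0*(6)^1 = 0
  constant: -8
Sum: -108 + 0 - 8 = -116


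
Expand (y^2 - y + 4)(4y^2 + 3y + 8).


Distribute each term of the first polynomial:
  (y^2)(4y^2 + 3y + 8) = 4y^4 + 3y^3 + 8y^2
  (-y)(4y^2 + 3y + 8) = -4y^3 - 3y^2 - 8y
  (4)(4y^2 + 3y + 8) = 16y^2 + 12y + 32
Sum: 4y^4 - y^3 + 21y^2 + 4y + 32


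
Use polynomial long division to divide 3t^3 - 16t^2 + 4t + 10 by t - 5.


(3t^3 - 16t^2 + 4t + 10) / (t - 5)
Step 1: 3t^2 * (t - 5) = 3t^3 - 15t^2; subtract.
Step 2: -t * (t - 5) = -t^2 + 5t; subtract.
Step 3: -1 * (t - 5) = -t + 5; subtract.
Quotient: 3t^2 - t - 1, Remainder: 5


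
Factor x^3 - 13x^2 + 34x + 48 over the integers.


Try integer roots (divisors of 48). x=-1: p(-1)=0.
Divide out (x + 1): quotient is x^2 - 14x + 48.
Factor the quadratic: (x - 6)(x - 8)
Result: (x + 1)(x - 6)(x - 8)


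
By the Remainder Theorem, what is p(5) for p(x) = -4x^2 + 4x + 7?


By the Remainder Theorem, the remainder equals p(5):
  -4*(5)^2 = -100
  4*(5)^1 = 20
  constant: 7
Sum: -100 + 20 + 7 = -73


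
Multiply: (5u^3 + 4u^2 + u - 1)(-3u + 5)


Distribute each term of the first polynomial:
  (5u^3)(-3u + 5) = -15u^4 + 25u^3
  (4u^2)(-3u + 5) = -12u^3 + 20u^2
  (u)(-3u + 5) = -3u^2 + 5u
  (-1)(-3u + 5) = 3u - 5
Sum: -15u^4 + 13u^3 + 17u^2 + 8u - 5


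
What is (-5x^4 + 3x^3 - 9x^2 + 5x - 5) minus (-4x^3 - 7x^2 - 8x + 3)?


Distribute the minus sign:
  (-5x^4 + 3x^3 - 9x^2 + 5x - 5)
- (-4x^3 - 7x^2 - 8x + 3)
Negate second polynomial: 4x^3 + 7x^2 + 8x - 3
Add: -5x^4 + 7x^3 - 2x^2 + 13x - 8


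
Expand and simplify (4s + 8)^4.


Expand (4s + 8)^4 by repeated multiplication:
  (4s + 8)^2 = 16s^2 + 64s + 64
  (4s + 8)^3 = 64s^3 + 384s^2 + 768s + 512
= 256s^4 + 2048s^3 + 6144s^2 + 8192s + 4096


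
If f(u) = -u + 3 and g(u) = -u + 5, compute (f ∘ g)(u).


Substitute g(u) into f:
f(g(u)) = -1*(-u + 5) + 3
Expand and combine: u - 2


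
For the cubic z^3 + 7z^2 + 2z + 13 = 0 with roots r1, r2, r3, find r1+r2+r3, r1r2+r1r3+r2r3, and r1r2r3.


Monic cubic z^3+bz^2+cz+d=0: sum=-b, pairwise sum=c, product=-d.
b=7, c=2, d=13
r1+r2+r3 = -7
r1r2+r1r3+r2r3 = 2
r1r2r3 = -13


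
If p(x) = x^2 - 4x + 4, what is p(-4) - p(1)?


p(-4) = 36
p(1) = 1
p(-4) - p(1) = 36 - 1 = 35


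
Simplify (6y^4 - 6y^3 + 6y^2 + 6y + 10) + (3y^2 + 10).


Align terms by degree and add:
  6y^4 - 6y^3 + 6y^2 + 6y + 10
+ 3y^2 + 10
= 6y^4 - 6y^3 + 9y^2 + 6y + 20


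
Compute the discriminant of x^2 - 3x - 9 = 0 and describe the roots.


D = b^2 - 4ac = (-3)^2 - 4(1)(-9) = 9 + 36 = 45
Since D > 0: two distinct irrational roots


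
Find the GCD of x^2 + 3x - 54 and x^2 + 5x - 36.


Factor each:
  x^2 + 3x - 54 = (x + 9)(x - 6)
  x^2 + 5x - 36 = (x + 9)(x - 4)
Common monic factor: x + 9


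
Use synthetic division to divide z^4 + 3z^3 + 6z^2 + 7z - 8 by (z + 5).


Synthetic division with c = -5. Coefficients: 1, 3, 6, 7, -8
Bring down 1.
  1 * -5 = -5; -5 + 3 = -2
  -2 * -5 = 10; 10 + 6 = 16
  16 * -5 = -80; -80 + 7 = -73
  -73 * -5 = 365; 365 - 8 = 357
Quotient: z^3 - 2z^2 + 16z - 73, Remainder: 357


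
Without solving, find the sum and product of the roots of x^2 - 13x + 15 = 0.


For ax^2+bx+c=0: sum = -b/a, product = c/a.
a=1, b=-13, c=15
Sum = -(-13)/1 = 13
Product = (15)/1 = 15


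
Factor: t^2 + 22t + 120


Roots satisfy r1 + r2 = -b/a = -22 and r1*r2 = c/a = 120.
So r1 = -10, r2 = -12.
t^2 + 22t + 120 = (t - r1)(t - r2) = (t + 10)(t + 12)


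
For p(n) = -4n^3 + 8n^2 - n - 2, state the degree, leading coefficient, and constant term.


Highest power of n is 3, with coefficient -4. Constant term is -2.
Degree = 3, leading coefficient = -4, constant term = -2


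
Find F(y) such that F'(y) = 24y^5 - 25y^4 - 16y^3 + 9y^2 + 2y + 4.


Reverse power rule on each term:
  ∫ 24y^5 dy = 4y^6
  ∫ -25y^4 dy = -5y^5
  ∫ -16y^3 dy = -4y^4
  ∫ 9y^2 dy = 3y^3
  ∫ 2y dy = y^2
  ∫ 4 dy = 4y
F(y) = 4y^6 - 5y^5 - 4y^4 + 3y^3 + y^2 + 4y + C


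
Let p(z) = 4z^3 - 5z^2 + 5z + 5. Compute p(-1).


Using direct substitution:
  4 * (-1)^3 = -4
  -5 * (-1)^2 = -5
  5 * (-1)^1 = -5
  constant: 5
Sum = -4 - 5 - 5 + 5 = -9


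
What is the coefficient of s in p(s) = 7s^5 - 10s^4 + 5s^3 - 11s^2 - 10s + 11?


Read off the coefficient of s: -10


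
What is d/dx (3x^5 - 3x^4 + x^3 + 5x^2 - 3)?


Apply the power rule term by term:
  d/dx(3x^5) = 15x^4
  d/dx(-3x^4) = -12x^3
  d/dx(x^3) = 3x^2
  d/dx(5x^2) = 10x
  d/dx(-3) = 0
p'(x) = 15x^4 - 12x^3 + 3x^2 + 10x


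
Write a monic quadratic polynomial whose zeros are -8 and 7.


p(x) = (x + 8)(x - 7)
Expand: x^2 + x - 56


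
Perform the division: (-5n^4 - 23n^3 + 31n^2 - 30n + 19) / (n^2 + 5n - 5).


(-5n^4 - 23n^3 + 31n^2 - 30n + 19) / (n^2 + 5n - 5)
Step 1: -5n^2 * (n^2 + 5n - 5) = -5n^4 - 25n^3 + 25n^2; subtract.
Step 2: 2n * (n^2 + 5n - 5) = 2n^3 + 10n^2 - 10n; subtract.
Step 3: -4 * (n^2 + 5n - 5) = -4n^2 - 20n + 20; subtract.
Quotient: -5n^2 + 2n - 4, Remainder: -1


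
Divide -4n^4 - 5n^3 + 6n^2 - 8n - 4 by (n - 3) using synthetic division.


Synthetic division with c = 3. Coefficients: -4, -5, 6, -8, -4
Bring down -4.
  -4 * 3 = -12; -12 - 5 = -17
  -17 * 3 = -51; -51 + 6 = -45
  -45 * 3 = -135; -135 - 8 = -143
  -143 * 3 = -429; -429 - 4 = -433
Quotient: -4n^3 - 17n^2 - 45n - 143, Remainder: -433


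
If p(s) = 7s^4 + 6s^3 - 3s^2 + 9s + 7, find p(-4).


Using direct substitution:
  7 * (-4)^4 = 1792
  6 * (-4)^3 = -384
  -3 * (-4)^2 = -48
  9 * (-4)^1 = -36
  constant: 7
Sum = 1792 - 384 - 48 - 36 + 7 = 1331


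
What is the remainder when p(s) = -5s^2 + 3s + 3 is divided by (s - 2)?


By the Remainder Theorem, the remainder equals p(2):
  -5*(2)^2 = -20
  3*(2)^1 = 6
  constant: 3
Sum: -20 + 6 + 3 = -11


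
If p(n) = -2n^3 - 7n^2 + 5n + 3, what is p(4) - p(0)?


p(4) = -217
p(0) = 3
p(4) - p(0) = -217 - 3 = -220


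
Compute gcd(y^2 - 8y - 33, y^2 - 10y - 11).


Factor each:
  y^2 - 8y - 33 = (y - 11)(y + 3)
  y^2 - 10y - 11 = (y - 11)(y + 1)
Common monic factor: y - 11


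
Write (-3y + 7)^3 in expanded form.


Expand (-3y + 7)^3 by repeated multiplication:
  (-3y + 7)^2 = 9y^2 - 42y + 49
= -27y^3 + 189y^2 - 441y + 343


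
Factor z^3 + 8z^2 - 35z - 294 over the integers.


Try integer roots (divisors of -294). z=6: p(6)=0.
Divide out (z - 6): quotient is z^2 + 14z + 49.
Factor the quadratic: (z + 7)(z + 7)
Result: (z - 6)(z + 7)(z + 7)


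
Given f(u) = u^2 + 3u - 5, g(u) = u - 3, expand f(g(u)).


Substitute g(u) into f:
f(g(u)) = 1*(u - 3)^2 + 3*(u - 3) + (-5)
(u - 3)^2 = u^2 - 6u + 9
Expand and combine: u^2 - 3u - 5


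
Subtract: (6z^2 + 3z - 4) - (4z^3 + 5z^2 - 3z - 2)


Distribute the minus sign:
  (6z^2 + 3z - 4)
- (4z^3 + 5z^2 - 3z - 2)
Negate second polynomial: -4z^3 - 5z^2 + 3z + 2
Add: -4z^3 + z^2 + 6z - 2


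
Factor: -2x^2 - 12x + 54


Roots satisfy r1 + r2 = -b/a = -6 and r1*r2 = c/a = -27.
So r1 = 3, r2 = -9.
-2x^2 - 12x + 54 = -2(x - r1)(x - r2) = -2(x - 3)(x + 9)


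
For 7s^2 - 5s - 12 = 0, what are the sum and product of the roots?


For as^2+bs+c=0: sum = -b/a, product = c/a.
a=7, b=-5, c=-12
Sum = -(-5)/7 = 5/7
Product = (-12)/7 = -12/7


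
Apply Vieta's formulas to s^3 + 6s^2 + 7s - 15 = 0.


Monic cubic s^3+bs^2+cs+d=0: sum=-b, pairwise sum=c, product=-d.
b=6, c=7, d=-15
r1+r2+r3 = -6
r1r2+r1r3+r2r3 = 7
r1r2r3 = 15


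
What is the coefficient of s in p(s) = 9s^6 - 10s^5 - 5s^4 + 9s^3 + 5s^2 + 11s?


Read off the coefficient of s: 11


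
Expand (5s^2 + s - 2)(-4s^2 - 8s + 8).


Distribute each term of the first polynomial:
  (5s^2)(-4s^2 - 8s + 8) = -20s^4 - 40s^3 + 40s^2
  (s)(-4s^2 - 8s + 8) = -4s^3 - 8s^2 + 8s
  (-2)(-4s^2 - 8s + 8) = 8s^2 + 16s - 16
Sum: -20s^4 - 44s^3 + 40s^2 + 24s - 16


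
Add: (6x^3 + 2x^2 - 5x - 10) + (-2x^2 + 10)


Align terms by degree and add:
  6x^3 + 2x^2 - 5x - 10
  -2x^2 + 10
= 6x^3 - 5x


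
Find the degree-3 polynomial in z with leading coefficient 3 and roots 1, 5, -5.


p(z) = 3(z - 1)(z - 5)(z + 5)
Expand: 3z^3 - 3z^2 - 75z + 75


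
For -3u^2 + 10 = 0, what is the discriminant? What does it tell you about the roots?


D = b^2 - 4ac = (0)^2 - 4(-3)(10) = 0 + 120 = 120
Since D > 0: two distinct irrational roots


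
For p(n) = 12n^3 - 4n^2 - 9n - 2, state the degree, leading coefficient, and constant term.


Highest power of n is 3, with coefficient 12. Constant term is -2.
Degree = 3, leading coefficient = 12, constant term = -2


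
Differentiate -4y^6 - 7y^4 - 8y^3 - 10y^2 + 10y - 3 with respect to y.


Apply the power rule term by term:
  d/dy(-4y^6) = -24y^5
  d/dy(-7y^4) = -28y^3
  d/dy(-8y^3) = -24y^2
  d/dy(-10y^2) = -20y
  d/dy(10y) = 10
  d/dy(-3) = 0
p'(y) = -24y^5 - 28y^3 - 24y^2 - 20y + 10


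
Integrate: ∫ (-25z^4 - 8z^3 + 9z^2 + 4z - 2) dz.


Reverse power rule on each term:
  ∫ -25z^4 dz = -5z^5
  ∫ -8z^3 dz = -2z^4
  ∫ 9z^2 dz = 3z^3
  ∫ 4z dz = 2z^2
  ∫ -2 dz = -2z
F(z) = -5z^5 - 2z^4 + 3z^3 + 2z^2 - 2z + C


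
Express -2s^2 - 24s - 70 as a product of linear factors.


Roots satisfy r1 + r2 = -b/a = -12 and r1*r2 = c/a = 35.
So r1 = -5, r2 = -7.
-2s^2 - 24s - 70 = -2(s - r1)(s - r2) = -2(s + 5)(s + 7)


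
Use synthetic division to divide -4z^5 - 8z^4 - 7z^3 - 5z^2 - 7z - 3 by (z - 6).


Synthetic division with c = 6. Coefficients: -4, -8, -7, -5, -7, -3
Bring down -4.
  -4 * 6 = -24; -24 - 8 = -32
  -32 * 6 = -192; -192 - 7 = -199
  -199 * 6 = -1194; -1194 - 5 = -1199
  -1199 * 6 = -7194; -7194 - 7 = -7201
  -7201 * 6 = -43206; -43206 - 3 = -43209
Quotient: -4z^4 - 32z^3 - 199z^2 - 1199z - 7201, Remainder: -43209


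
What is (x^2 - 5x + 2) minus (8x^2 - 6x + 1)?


Distribute the minus sign:
  (x^2 - 5x + 2)
- (8x^2 - 6x + 1)
Negate second polynomial: -8x^2 + 6x - 1
Add: -7x^2 + x + 1


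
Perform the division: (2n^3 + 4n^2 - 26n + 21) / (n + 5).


(2n^3 + 4n^2 - 26n + 21) / (n + 5)
Step 1: 2n^2 * (n + 5) = 2n^3 + 10n^2; subtract.
Step 2: -6n * (n + 5) = -6n^2 - 30n; subtract.
Step 3: 4 * (n + 5) = 4n + 20; subtract.
Quotient: 2n^2 - 6n + 4, Remainder: 1


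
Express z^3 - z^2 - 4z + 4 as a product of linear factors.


Try integer roots (divisors of 4). z=2: p(2)=0.
Divide out (z - 2): quotient is z^2 + z - 2.
Factor the quadratic: (z + 2)(z - 1)
Result: (z - 2)(z + 2)(z - 1)


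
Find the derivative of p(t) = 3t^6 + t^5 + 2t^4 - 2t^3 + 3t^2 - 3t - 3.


Apply the power rule term by term:
  d/dt(3t^6) = 18t^5
  d/dt(t^5) = 5t^4
  d/dt(2t^4) = 8t^3
  d/dt(-2t^3) = -6t^2
  d/dt(3t^2) = 6t
  d/dt(-3t) = -3
  d/dt(-3) = 0
p'(t) = 18t^5 + 5t^4 + 8t^3 - 6t^2 + 6t - 3


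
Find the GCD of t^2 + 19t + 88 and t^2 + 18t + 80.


Factor each:
  t^2 + 19t + 88 = (t + 8)(t + 11)
  t^2 + 18t + 80 = (t + 8)(t + 10)
Common monic factor: t + 8


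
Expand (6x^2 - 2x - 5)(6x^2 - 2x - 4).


Distribute each term of the first polynomial:
  (6x^2)(6x^2 - 2x - 4) = 36x^4 - 12x^3 - 24x^2
  (-2x)(6x^2 - 2x - 4) = -12x^3 + 4x^2 + 8x
  (-5)(6x^2 - 2x - 4) = -30x^2 + 10x + 20
Sum: 36x^4 - 24x^3 - 50x^2 + 18x + 20


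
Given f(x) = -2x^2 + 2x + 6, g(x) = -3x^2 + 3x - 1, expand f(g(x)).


Substitute g(x) into f:
f(g(x)) = -2*(-3x^2 + 3x - 1)^2 + 2*(-3x^2 + 3x - 1) + 6
(-3x^2 + 3x - 1)^2 = 9x^4 - 18x^3 + 15x^2 - 6x + 1
Expand and combine: -18x^4 + 36x^3 - 36x^2 + 18x + 2


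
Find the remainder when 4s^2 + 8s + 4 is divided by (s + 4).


By the Remainder Theorem, the remainder equals p(-4):
  4*(-4)^2 = 64
  8*(-4)^1 = -32
  constant: 4
Sum: 64 - 32 + 4 = 36


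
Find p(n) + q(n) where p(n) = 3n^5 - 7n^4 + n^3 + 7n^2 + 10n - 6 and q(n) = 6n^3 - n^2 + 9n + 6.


Align terms by degree and add:
  3n^5 - 7n^4 + n^3 + 7n^2 + 10n - 6
+ 6n^3 - n^2 + 9n + 6
= 3n^5 - 7n^4 + 7n^3 + 6n^2 + 19n


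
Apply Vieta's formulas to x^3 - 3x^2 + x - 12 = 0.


Monic cubic x^3+bx^2+cx+d=0: sum=-b, pairwise sum=c, product=-d.
b=-3, c=1, d=-12
r1+r2+r3 = 3
r1r2+r1r3+r2r3 = 1
r1r2r3 = 12


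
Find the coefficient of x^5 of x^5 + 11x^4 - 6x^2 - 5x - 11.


Read off the coefficient of x^5: 1


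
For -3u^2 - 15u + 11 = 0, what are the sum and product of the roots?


For au^2+bu+c=0: sum = -b/a, product = c/a.
a=-3, b=-15, c=11
Sum = -(-15)/-3 = -5
Product = (11)/-3 = -11/3


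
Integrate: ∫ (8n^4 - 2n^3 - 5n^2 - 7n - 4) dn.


Reverse power rule on each term:
  ∫ 8n^4 dn = (8/5)n^5
  ∫ -2n^3 dn = -(1/2)n^4
  ∫ -5n^2 dn = -(5/3)n^3
  ∫ -7n dn = -(7/2)n^2
  ∫ -4 dn = -4n
F(n) = (8/5)n^5 - (1/2)n^4 - (5/3)n^3 - (7/2)n^2 - 4n + C


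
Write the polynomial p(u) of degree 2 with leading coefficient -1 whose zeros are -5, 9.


p(u) = -(u + 5)(u - 9)
Expand: -u^2 + 4u + 45


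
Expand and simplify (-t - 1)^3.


Expand (-t - 1)^3 by repeated multiplication:
  (-t - 1)^2 = t^2 + 2t + 1
= -t^3 - 3t^2 - 3t - 1


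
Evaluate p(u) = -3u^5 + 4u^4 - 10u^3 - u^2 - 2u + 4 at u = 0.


Using direct substitution:
  -3 * (0)^5 = 0
  4 * (0)^4 = 0
  -10 * (0)^3 = 0
  -1 * (0)^2 = 0
  -2 * (0)^1 = 0
  constant: 4
Sum = 0 + 0 + 0 + 0 + 0 + 4 = 4


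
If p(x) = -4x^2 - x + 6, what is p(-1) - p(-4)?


p(-1) = 3
p(-4) = -54
p(-1) - p(-4) = 3 + 54 = 57


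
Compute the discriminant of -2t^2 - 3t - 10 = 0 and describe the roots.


D = b^2 - 4ac = (-3)^2 - 4(-2)(-10) = 9 - 80 = -71
Since D < 0: two complex conjugate roots (no real roots)


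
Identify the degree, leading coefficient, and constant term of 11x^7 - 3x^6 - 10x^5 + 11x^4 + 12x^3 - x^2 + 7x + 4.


Highest power of x is 7, with coefficient 11. Constant term is 4.
Degree = 7, leading coefficient = 11, constant term = 4


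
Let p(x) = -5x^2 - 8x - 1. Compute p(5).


Using direct substitution:
  -5 * (5)^2 = -125
  -8 * (5)^1 = -40
  constant: -1
Sum = -125 - 40 - 1 = -166


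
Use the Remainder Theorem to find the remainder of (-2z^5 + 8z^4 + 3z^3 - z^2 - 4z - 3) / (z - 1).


By the Remainder Theorem, the remainder equals p(1):
  -2*(1)^5 = -2
  8*(1)^4 = 8
  3*(1)^3 = 3
  -1*(1)^2 = -1
  -4*(1)^1 = -4
  constant: -3
Sum: -2 + 8 + 3 - 1 - 4 - 3 = 1


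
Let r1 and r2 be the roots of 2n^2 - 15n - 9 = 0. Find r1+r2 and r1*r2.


For an^2+bn+c=0: sum = -b/a, product = c/a.
a=2, b=-15, c=-9
Sum = -(-15)/2 = 15/2
Product = (-9)/2 = -9/2


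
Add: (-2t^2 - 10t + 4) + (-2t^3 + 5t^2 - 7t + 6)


Align terms by degree and add:
  -2t^2 - 10t + 4
  -2t^3 + 5t^2 - 7t + 6
= -2t^3 + 3t^2 - 17t + 10


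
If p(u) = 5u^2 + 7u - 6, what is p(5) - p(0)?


p(5) = 154
p(0) = -6
p(5) - p(0) = 154 + 6 = 160


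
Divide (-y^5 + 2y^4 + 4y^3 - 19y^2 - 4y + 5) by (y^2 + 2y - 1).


(-y^5 + 2y^4 + 4y^3 - 19y^2 - 4y + 5) / (y^2 + 2y - 1)
Step 1: -y^3 * (y^2 + 2y - 1) = -y^5 - 2y^4 + y^3; subtract.
Step 2: 4y^2 * (y^2 + 2y - 1) = 4y^4 + 8y^3 - 4y^2; subtract.
Step 3: -5y * (y^2 + 2y - 1) = -5y^3 - 10y^2 + 5y; subtract.
Step 4: -5 * (y^2 + 2y - 1) = -5y^2 - 10y + 5; subtract.
Quotient: -y^3 + 4y^2 - 5y - 5, Remainder: y


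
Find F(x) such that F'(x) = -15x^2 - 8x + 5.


Reverse power rule on each term:
  ∫ -15x^2 dx = -5x^3
  ∫ -8x dx = -4x^2
  ∫ 5 dx = 5x
F(x) = -5x^3 - 4x^2 + 5x + C


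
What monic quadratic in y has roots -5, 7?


p(y) = (y + 5)(y - 7)
Expand: y^2 - 2y - 35


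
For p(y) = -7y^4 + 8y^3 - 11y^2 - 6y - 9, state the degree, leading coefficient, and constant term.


Highest power of y is 4, with coefficient -7. Constant term is -9.
Degree = 4, leading coefficient = -7, constant term = -9


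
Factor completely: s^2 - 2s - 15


Roots satisfy r1 + r2 = -b/a = 2 and r1*r2 = c/a = -15.
So r1 = 5, r2 = -3.
s^2 - 2s - 15 = (s - r1)(s - r2) = (s - 5)(s + 3)


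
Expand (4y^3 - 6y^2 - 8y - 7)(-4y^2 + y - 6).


Distribute each term of the first polynomial:
  (4y^3)(-4y^2 + y - 6) = -16y^5 + 4y^4 - 24y^3
  (-6y^2)(-4y^2 + y - 6) = 24y^4 - 6y^3 + 36y^2
  (-8y)(-4y^2 + y - 6) = 32y^3 - 8y^2 + 48y
  (-7)(-4y^2 + y - 6) = 28y^2 - 7y + 42
Sum: -16y^5 + 28y^4 + 2y^3 + 56y^2 + 41y + 42


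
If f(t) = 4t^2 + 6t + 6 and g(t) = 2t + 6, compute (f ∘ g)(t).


Substitute g(t) into f:
f(g(t)) = 4*(2t + 6)^2 + 6*(2t + 6) + 6
(2t + 6)^2 = 4t^2 + 24t + 36
Expand and combine: 16t^2 + 108t + 186


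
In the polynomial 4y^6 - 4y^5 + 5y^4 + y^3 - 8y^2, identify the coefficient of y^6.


Read off the coefficient of y^6: 4


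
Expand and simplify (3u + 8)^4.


Expand (3u + 8)^4 by repeated multiplication:
  (3u + 8)^2 = 9u^2 + 48u + 64
  (3u + 8)^3 = 27u^3 + 216u^2 + 576u + 512
= 81u^4 + 864u^3 + 3456u^2 + 6144u + 4096


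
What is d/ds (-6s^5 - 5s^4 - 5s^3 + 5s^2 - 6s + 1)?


Apply the power rule term by term:
  d/ds(-6s^5) = -30s^4
  d/ds(-5s^4) = -20s^3
  d/ds(-5s^3) = -15s^2
  d/ds(5s^2) = 10s
  d/ds(-6s) = -6
  d/ds(1) = 0
p'(s) = -30s^4 - 20s^3 - 15s^2 + 10s - 6


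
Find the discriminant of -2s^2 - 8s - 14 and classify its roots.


D = b^2 - 4ac = (-8)^2 - 4(-2)(-14) = 64 - 112 = -48
Since D < 0: two complex conjugate roots (no real roots)


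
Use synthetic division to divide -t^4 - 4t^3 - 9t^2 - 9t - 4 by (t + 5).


Synthetic division with c = -5. Coefficients: -1, -4, -9, -9, -4
Bring down -1.
  -1 * -5 = 5; 5 - 4 = 1
  1 * -5 = -5; -5 - 9 = -14
  -14 * -5 = 70; 70 - 9 = 61
  61 * -5 = -305; -305 - 4 = -309
Quotient: -t^3 + t^2 - 14t + 61, Remainder: -309


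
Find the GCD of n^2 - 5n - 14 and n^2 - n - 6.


Factor each:
  n^2 - 5n - 14 = (n + 2)(n - 7)
  n^2 - n - 6 = (n + 2)(n - 3)
Common monic factor: n + 2


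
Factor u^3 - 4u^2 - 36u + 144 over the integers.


Try integer roots (divisors of 144). u=6: p(6)=0.
Divide out (u - 6): quotient is u^2 + 2u - 24.
Factor the quadratic: (u + 6)(u - 4)
Result: (u - 6)(u + 6)(u - 4)


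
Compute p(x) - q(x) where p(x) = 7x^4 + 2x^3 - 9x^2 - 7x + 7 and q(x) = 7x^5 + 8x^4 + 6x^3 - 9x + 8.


Distribute the minus sign:
  (7x^4 + 2x^3 - 9x^2 - 7x + 7)
- (7x^5 + 8x^4 + 6x^3 - 9x + 8)
Negate second polynomial: -7x^5 - 8x^4 - 6x^3 + 9x - 8
Add: -7x^5 - x^4 - 4x^3 - 9x^2 + 2x - 1


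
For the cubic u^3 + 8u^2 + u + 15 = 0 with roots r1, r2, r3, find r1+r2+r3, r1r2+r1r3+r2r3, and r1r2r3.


Monic cubic u^3+bu^2+cu+d=0: sum=-b, pairwise sum=c, product=-d.
b=8, c=1, d=15
r1+r2+r3 = -8
r1r2+r1r3+r2r3 = 1
r1r2r3 = -15


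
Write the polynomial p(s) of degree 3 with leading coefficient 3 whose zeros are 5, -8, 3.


p(s) = 3(s - 5)(s + 8)(s - 3)
Expand: 3s^3 - 147s + 360


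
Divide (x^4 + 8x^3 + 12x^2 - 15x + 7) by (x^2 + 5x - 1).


(x^4 + 8x^3 + 12x^2 - 15x + 7) / (x^2 + 5x - 1)
Step 1: x^2 * (x^2 + 5x - 1) = x^4 + 5x^3 - x^2; subtract.
Step 2: 3x * (x^2 + 5x - 1) = 3x^3 + 15x^2 - 3x; subtract.
Step 3: -2 * (x^2 + 5x - 1) = -2x^2 - 10x + 2; subtract.
Quotient: x^2 + 3x - 2, Remainder: -2x + 5


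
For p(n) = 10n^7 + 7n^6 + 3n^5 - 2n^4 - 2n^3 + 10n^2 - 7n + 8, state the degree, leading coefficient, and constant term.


Highest power of n is 7, with coefficient 10. Constant term is 8.
Degree = 7, leading coefficient = 10, constant term = 8


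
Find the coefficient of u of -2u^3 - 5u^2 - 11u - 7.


Read off the coefficient of u: -11


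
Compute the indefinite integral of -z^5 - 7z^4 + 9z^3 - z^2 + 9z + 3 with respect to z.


Reverse power rule on each term:
  ∫ -z^5 dz = -(1/6)z^6
  ∫ -7z^4 dz = -(7/5)z^5
  ∫ 9z^3 dz = (9/4)z^4
  ∫ -z^2 dz = -(1/3)z^3
  ∫ 9z dz = (9/2)z^2
  ∫ 3 dz = 3z
F(z) = -(1/6)z^6 - (7/5)z^5 + (9/4)z^4 - (1/3)z^3 + (9/2)z^2 + 3z + C


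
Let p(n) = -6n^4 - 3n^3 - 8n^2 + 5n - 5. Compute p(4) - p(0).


p(4) = -1841
p(0) = -5
p(4) - p(0) = -1841 + 5 = -1836


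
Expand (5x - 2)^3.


Expand (5x - 2)^3 by repeated multiplication:
  (5x - 2)^2 = 25x^2 - 20x + 4
= 125x^3 - 150x^2 + 60x - 8


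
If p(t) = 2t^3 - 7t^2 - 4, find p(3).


Using direct substitution:
  2 * (3)^3 = 54
  -7 * (3)^2 = -63
  0 * (3)^1 = 0
  constant: -4
Sum = 54 - 63 + 0 - 4 = -13


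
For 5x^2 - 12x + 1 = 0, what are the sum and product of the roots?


For ax^2+bx+c=0: sum = -b/a, product = c/a.
a=5, b=-12, c=1
Sum = -(-12)/5 = 12/5
Product = (1)/5 = 1/5


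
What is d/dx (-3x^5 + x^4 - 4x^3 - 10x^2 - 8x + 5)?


Apply the power rule term by term:
  d/dx(-3x^5) = -15x^4
  d/dx(x^4) = 4x^3
  d/dx(-4x^3) = -12x^2
  d/dx(-10x^2) = -20x
  d/dx(-8x) = -8
  d/dx(5) = 0
p'(x) = -15x^4 + 4x^3 - 12x^2 - 20x - 8


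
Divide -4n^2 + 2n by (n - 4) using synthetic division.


Synthetic division with c = 4. Coefficients: -4, 2, 0
Bring down -4.
  -4 * 4 = -16; -16 + 2 = -14
  -14 * 4 = -56; -56 + 0 = -56
Quotient: -4n - 14, Remainder: -56


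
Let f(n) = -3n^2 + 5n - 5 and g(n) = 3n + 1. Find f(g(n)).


Substitute g(n) into f:
f(g(n)) = -3*(3n + 1)^2 + 5*(3n + 1) + (-5)
(3n + 1)^2 = 9n^2 + 6n + 1
Expand and combine: -27n^2 - 3n - 3


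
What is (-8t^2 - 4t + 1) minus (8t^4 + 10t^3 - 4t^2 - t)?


Distribute the minus sign:
  (-8t^2 - 4t + 1)
- (8t^4 + 10t^3 - 4t^2 - t)
Negate second polynomial: -8t^4 - 10t^3 + 4t^2 + t
Add: -8t^4 - 10t^3 - 4t^2 - 3t + 1


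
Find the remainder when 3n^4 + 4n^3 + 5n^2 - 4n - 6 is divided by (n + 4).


By the Remainder Theorem, the remainder equals p(-4):
  3*(-4)^4 = 768
  4*(-4)^3 = -256
  5*(-4)^2 = 80
  -4*(-4)^1 = 16
  constant: -6
Sum: 768 - 256 + 80 + 16 - 6 = 602


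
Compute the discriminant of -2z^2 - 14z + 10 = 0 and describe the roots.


D = b^2 - 4ac = (-14)^2 - 4(-2)(10) = 196 + 80 = 276
Since D > 0: two distinct irrational roots


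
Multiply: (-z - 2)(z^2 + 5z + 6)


Distribute each term of the first polynomial:
  (-z)(z^2 + 5z + 6) = -z^3 - 5z^2 - 6z
  (-2)(z^2 + 5z + 6) = -2z^2 - 10z - 12
Sum: -z^3 - 7z^2 - 16z - 12


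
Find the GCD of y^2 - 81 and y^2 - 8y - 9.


Factor each:
  y^2 - 81 = (y - 9)(y + 9)
  y^2 - 8y - 9 = (y - 9)(y + 1)
Common monic factor: y - 9


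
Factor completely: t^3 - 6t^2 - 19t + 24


Try integer roots (divisors of 24). t=8: p(8)=0.
Divide out (t - 8): quotient is t^2 + 2t - 3.
Factor the quadratic: (t - 1)(t + 3)
Result: (t - 8)(t - 1)(t + 3)


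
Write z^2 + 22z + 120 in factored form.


Roots satisfy r1 + r2 = -b/a = -22 and r1*r2 = c/a = 120.
So r1 = -10, r2 = -12.
z^2 + 22z + 120 = (z - r1)(z - r2) = (z + 10)(z + 12)


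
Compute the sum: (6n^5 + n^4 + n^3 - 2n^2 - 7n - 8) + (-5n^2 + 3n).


Align terms by degree and add:
  6n^5 + n^4 + n^3 - 2n^2 - 7n - 8
  -5n^2 + 3n
= 6n^5 + n^4 + n^3 - 7n^2 - 4n - 8


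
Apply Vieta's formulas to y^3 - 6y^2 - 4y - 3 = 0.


Monic cubic y^3+by^2+cy+d=0: sum=-b, pairwise sum=c, product=-d.
b=-6, c=-4, d=-3
r1+r2+r3 = 6
r1r2+r1r3+r2r3 = -4
r1r2r3 = 3


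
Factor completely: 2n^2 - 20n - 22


Roots satisfy r1 + r2 = -b/a = 10 and r1*r2 = c/a = -11.
So r1 = 11, r2 = -1.
2n^2 - 20n - 22 = 2(n - r1)(n - r2) = 2(n - 11)(n + 1)


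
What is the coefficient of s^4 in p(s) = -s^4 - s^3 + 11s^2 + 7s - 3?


Read off the coefficient of s^4: -1


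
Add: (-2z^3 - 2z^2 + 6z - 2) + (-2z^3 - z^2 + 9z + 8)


Align terms by degree and add:
  -2z^3 - 2z^2 + 6z - 2
  -2z^3 - z^2 + 9z + 8
= -4z^3 - 3z^2 + 15z + 6


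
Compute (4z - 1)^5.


Expand (4z - 1)^5 by repeated multiplication:
  (4z - 1)^2 = 16z^2 - 8z + 1
  (4z - 1)^3 = 64z^3 - 48z^2 + 12z - 1
  (4z - 1)^4 = 256z^4 - 256z^3 + 96z^2 - 16z + 1
= 1024z^5 - 1280z^4 + 640z^3 - 160z^2 + 20z - 1


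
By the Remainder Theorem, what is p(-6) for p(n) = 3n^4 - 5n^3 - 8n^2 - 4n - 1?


By the Remainder Theorem, the remainder equals p(-6):
  3*(-6)^4 = 3888
  -5*(-6)^3 = 1080
  -8*(-6)^2 = -288
  -4*(-6)^1 = 24
  constant: -1
Sum: 3888 + 1080 - 288 + 24 - 1 = 4703


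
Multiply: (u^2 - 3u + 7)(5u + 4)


Distribute each term of the first polynomial:
  (u^2)(5u + 4) = 5u^3 + 4u^2
  (-3u)(5u + 4) = -15u^2 - 12u
  (7)(5u + 4) = 35u + 28
Sum: 5u^3 - 11u^2 + 23u + 28


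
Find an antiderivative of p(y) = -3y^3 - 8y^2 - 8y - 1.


Reverse power rule on each term:
  ∫ -3y^3 dy = -(3/4)y^4
  ∫ -8y^2 dy = -(8/3)y^3
  ∫ -8y dy = -4y^2
  ∫ -1 dy = -y
F(y) = -(3/4)y^4 - (8/3)y^3 - 4y^2 - y + C


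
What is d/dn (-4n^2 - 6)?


Apply the power rule term by term:
  d/dn(-4n^2) = -8n
  d/dn(-6) = 0
p'(n) = -8n


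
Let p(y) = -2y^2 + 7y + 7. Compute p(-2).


Using direct substitution:
  -2 * (-2)^2 = -8
  7 * (-2)^1 = -14
  constant: 7
Sum = -8 - 14 + 7 = -15


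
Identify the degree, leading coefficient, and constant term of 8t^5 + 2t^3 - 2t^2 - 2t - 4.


Highest power of t is 5, with coefficient 8. Constant term is -4.
Degree = 5, leading coefficient = 8, constant term = -4


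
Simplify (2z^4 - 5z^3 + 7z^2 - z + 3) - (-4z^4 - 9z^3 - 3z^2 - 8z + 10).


Distribute the minus sign:
  (2z^4 - 5z^3 + 7z^2 - z + 3)
- (-4z^4 - 9z^3 - 3z^2 - 8z + 10)
Negate second polynomial: 4z^4 + 9z^3 + 3z^2 + 8z - 10
Add: 6z^4 + 4z^3 + 10z^2 + 7z - 7


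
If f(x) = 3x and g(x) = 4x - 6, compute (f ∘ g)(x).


Substitute g(x) into f:
f(g(x)) = 3*(4x - 6)
Expand and combine: 12x - 18


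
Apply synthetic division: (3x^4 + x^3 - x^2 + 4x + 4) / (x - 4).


Synthetic division with c = 4. Coefficients: 3, 1, -1, 4, 4
Bring down 3.
  3 * 4 = 12; 12 + 1 = 13
  13 * 4 = 52; 52 - 1 = 51
  51 * 4 = 204; 204 + 4 = 208
  208 * 4 = 832; 832 + 4 = 836
Quotient: 3x^3 + 13x^2 + 51x + 208, Remainder: 836


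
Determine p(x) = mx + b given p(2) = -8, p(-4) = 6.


p(x) = mx + b. Using p(2)=-8, p(-4)=6:
m = (-8 - 6)/(2 + 4) = -14/6 = -7/3
b = -8 - m*(2) = -8 + 14/3 = -10/3
p(x) = -(7/3)x - (10/3)


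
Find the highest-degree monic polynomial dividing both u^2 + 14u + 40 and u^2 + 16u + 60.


Factor each:
  u^2 + 14u + 40 = (u + 10)(u + 4)
  u^2 + 16u + 60 = (u + 10)(u + 6)
Common monic factor: u + 10


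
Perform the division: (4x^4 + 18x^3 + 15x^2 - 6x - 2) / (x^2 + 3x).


(4x^4 + 18x^3 + 15x^2 - 6x - 2) / (x^2 + 3x)
Step 1: 4x^2 * (x^2 + 3x) = 4x^4 + 12x^3; subtract.
Step 2: 6x * (x^2 + 3x) = 6x^3 + 18x^2; subtract.
Step 3: -3 * (x^2 + 3x) = -3x^2 - 9x; subtract.
Quotient: 4x^2 + 6x - 3, Remainder: 3x - 2


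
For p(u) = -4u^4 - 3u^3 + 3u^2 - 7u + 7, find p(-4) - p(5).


p(-4) = -749
p(5) = -2828
p(-4) - p(5) = -749 + 2828 = 2079


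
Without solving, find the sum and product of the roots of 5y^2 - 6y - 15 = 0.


For ay^2+by+c=0: sum = -b/a, product = c/a.
a=5, b=-6, c=-15
Sum = -(-6)/5 = 6/5
Product = (-15)/5 = -3


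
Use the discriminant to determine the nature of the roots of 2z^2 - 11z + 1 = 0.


D = b^2 - 4ac = (-11)^2 - 4(2)(1) = 121 - 8 = 113
Since D > 0: two distinct irrational roots


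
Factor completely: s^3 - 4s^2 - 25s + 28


Try integer roots (divisors of 28). s=7: p(7)=0.
Divide out (s - 7): quotient is s^2 + 3s - 4.
Factor the quadratic: (s + 4)(s - 1)
Result: (s - 7)(s + 4)(s - 1)


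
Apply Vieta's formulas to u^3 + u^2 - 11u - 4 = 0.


Monic cubic u^3+bu^2+cu+d=0: sum=-b, pairwise sum=c, product=-d.
b=1, c=-11, d=-4
r1+r2+r3 = -1
r1r2+r1r3+r2r3 = -11
r1r2r3 = 4


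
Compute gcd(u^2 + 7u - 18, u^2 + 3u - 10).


Factor each:
  u^2 + 7u - 18 = (u - 2)(u + 9)
  u^2 + 3u - 10 = (u - 2)(u + 5)
Common monic factor: u - 2


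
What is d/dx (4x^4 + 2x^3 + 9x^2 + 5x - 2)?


Apply the power rule term by term:
  d/dx(4x^4) = 16x^3
  d/dx(2x^3) = 6x^2
  d/dx(9x^2) = 18x
  d/dx(5x) = 5
  d/dx(-2) = 0
p'(x) = 16x^3 + 6x^2 + 18x + 5


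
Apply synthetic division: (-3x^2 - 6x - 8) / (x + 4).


Synthetic division with c = -4. Coefficients: -3, -6, -8
Bring down -3.
  -3 * -4 = 12; 12 - 6 = 6
  6 * -4 = -24; -24 - 8 = -32
Quotient: -3x + 6, Remainder: -32


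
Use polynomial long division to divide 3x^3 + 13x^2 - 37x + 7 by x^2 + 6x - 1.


(3x^3 + 13x^2 - 37x + 7) / (x^2 + 6x - 1)
Step 1: 3x * (x^2 + 6x - 1) = 3x^3 + 18x^2 - 3x; subtract.
Step 2: -5 * (x^2 + 6x - 1) = -5x^2 - 30x + 5; subtract.
Quotient: 3x - 5, Remainder: -4x + 2


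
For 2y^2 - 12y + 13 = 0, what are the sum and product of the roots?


For ay^2+by+c=0: sum = -b/a, product = c/a.
a=2, b=-12, c=13
Sum = -(-12)/2 = 6
Product = (13)/2 = 13/2


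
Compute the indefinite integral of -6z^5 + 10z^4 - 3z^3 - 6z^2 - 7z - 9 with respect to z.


Reverse power rule on each term:
  ∫ -6z^5 dz = -z^6
  ∫ 10z^4 dz = 2z^5
  ∫ -3z^3 dz = -(3/4)z^4
  ∫ -6z^2 dz = -2z^3
  ∫ -7z dz = -(7/2)z^2
  ∫ -9 dz = -9z
F(z) = -z^6 + 2z^5 - (3/4)z^4 - 2z^3 - (7/2)z^2 - 9z + C


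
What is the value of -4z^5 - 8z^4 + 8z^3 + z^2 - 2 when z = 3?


Using direct substitution:
  -4 * (3)^5 = -972
  -8 * (3)^4 = -648
  8 * (3)^3 = 216
  1 * (3)^2 = 9
  0 * (3)^1 = 0
  constant: -2
Sum = -972 - 648 + 216 + 9 + 0 - 2 = -1397


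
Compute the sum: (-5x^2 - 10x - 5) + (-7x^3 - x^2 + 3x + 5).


Align terms by degree and add:
  -5x^2 - 10x - 5
  -7x^3 - x^2 + 3x + 5
= -7x^3 - 6x^2 - 7x


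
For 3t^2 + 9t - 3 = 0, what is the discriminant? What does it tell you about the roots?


D = b^2 - 4ac = (9)^2 - 4(3)(-3) = 81 + 36 = 117
Since D > 0: two distinct irrational roots


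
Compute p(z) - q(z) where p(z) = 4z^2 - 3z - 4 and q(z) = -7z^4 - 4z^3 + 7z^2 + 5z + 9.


Distribute the minus sign:
  (4z^2 - 3z - 4)
- (-7z^4 - 4z^3 + 7z^2 + 5z + 9)
Negate second polynomial: 7z^4 + 4z^3 - 7z^2 - 5z - 9
Add: 7z^4 + 4z^3 - 3z^2 - 8z - 13


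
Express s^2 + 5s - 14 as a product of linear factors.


Roots satisfy r1 + r2 = -b/a = -5 and r1*r2 = c/a = -14.
So r1 = -7, r2 = 2.
s^2 + 5s - 14 = (s - r1)(s - r2) = (s + 7)(s - 2)


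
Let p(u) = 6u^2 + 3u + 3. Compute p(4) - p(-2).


p(4) = 111
p(-2) = 21
p(4) - p(-2) = 111 - 21 = 90


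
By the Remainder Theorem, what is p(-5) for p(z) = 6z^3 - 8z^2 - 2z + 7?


By the Remainder Theorem, the remainder equals p(-5):
  6*(-5)^3 = -750
  -8*(-5)^2 = -200
  -2*(-5)^1 = 10
  constant: 7
Sum: -750 - 200 + 10 + 7 = -933


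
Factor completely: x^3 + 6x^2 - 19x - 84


Try integer roots (divisors of -84). x=-3: p(-3)=0.
Divide out (x + 3): quotient is x^2 + 3x - 28.
Factor the quadratic: (x - 4)(x + 7)
Result: (x + 3)(x - 4)(x + 7)


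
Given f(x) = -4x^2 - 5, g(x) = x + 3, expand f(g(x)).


Substitute g(x) into f:
f(g(x)) = -4*(x + 3)^2 + (-5)
(x + 3)^2 = x^2 + 6x + 9
Expand and combine: -4x^2 - 24x - 41


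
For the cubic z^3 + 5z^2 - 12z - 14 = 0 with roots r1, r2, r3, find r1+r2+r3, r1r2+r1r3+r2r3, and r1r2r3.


Monic cubic z^3+bz^2+cz+d=0: sum=-b, pairwise sum=c, product=-d.
b=5, c=-12, d=-14
r1+r2+r3 = -5
r1r2+r1r3+r2r3 = -12
r1r2r3 = 14
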